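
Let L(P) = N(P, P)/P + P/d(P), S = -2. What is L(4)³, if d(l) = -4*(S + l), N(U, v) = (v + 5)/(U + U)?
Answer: -343/32768 ≈ -0.010468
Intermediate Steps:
N(U, v) = (5 + v)/(2*U) (N(U, v) = (5 + v)/((2*U)) = (5 + v)*(1/(2*U)) = (5 + v)/(2*U))
d(l) = 8 - 4*l (d(l) = -4*(-2 + l) = 8 - 4*l)
L(P) = P/(8 - 4*P) + (5 + P)/(2*P²) (L(P) = ((5 + P)/(2*P))/P + P/(8 - 4*P) = (5 + P)/(2*P²) + P/(8 - 4*P) = P/(8 - 4*P) + (5 + P)/(2*P²))
L(4)³ = ((¼)*(-1*4³ + 2*(-2 + 4)*(5 + 4))/(4²*(-2 + 4)))³ = ((¼)*(1/16)*(-1*64 + 2*2*9)/2)³ = ((¼)*(1/16)*(½)*(-64 + 36))³ = ((¼)*(1/16)*(½)*(-28))³ = (-7/32)³ = -343/32768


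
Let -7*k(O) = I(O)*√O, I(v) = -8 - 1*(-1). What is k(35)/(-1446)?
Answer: -√35/1446 ≈ -0.0040913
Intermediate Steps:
I(v) = -7 (I(v) = -8 + 1 = -7)
k(O) = √O (k(O) = -(-1)*√O = √O)
k(35)/(-1446) = √35/(-1446) = √35*(-1/1446) = -√35/1446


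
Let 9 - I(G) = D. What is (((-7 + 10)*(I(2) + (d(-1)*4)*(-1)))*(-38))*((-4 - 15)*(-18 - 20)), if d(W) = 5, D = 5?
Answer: 1316928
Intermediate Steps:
I(G) = 4 (I(G) = 9 - 1*5 = 9 - 5 = 4)
(((-7 + 10)*(I(2) + (d(-1)*4)*(-1)))*(-38))*((-4 - 15)*(-18 - 20)) = (((-7 + 10)*(4 + (5*4)*(-1)))*(-38))*((-4 - 15)*(-18 - 20)) = ((3*(4 + 20*(-1)))*(-38))*(-19*(-38)) = ((3*(4 - 20))*(-38))*722 = ((3*(-16))*(-38))*722 = -48*(-38)*722 = 1824*722 = 1316928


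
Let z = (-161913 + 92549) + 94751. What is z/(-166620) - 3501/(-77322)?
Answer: -229939499/2147231940 ≈ -0.10709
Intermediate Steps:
z = 25387 (z = -69364 + 94751 = 25387)
z/(-166620) - 3501/(-77322) = 25387/(-166620) - 3501/(-77322) = 25387*(-1/166620) - 3501*(-1/77322) = -25387/166620 + 1167/25774 = -229939499/2147231940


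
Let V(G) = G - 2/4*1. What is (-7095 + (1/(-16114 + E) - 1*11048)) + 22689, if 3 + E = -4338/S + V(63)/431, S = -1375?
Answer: 86822975499124/19098763019 ≈ 4546.0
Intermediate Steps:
V(G) = -½ + G (V(G) = G - 2*¼*1 = G - ½*1 = G - ½ = -½ + G)
E = 355481/1185250 (E = -3 + (-4338/(-1375) + (-½ + 63)/431) = -3 + (-4338*(-1/1375) + (125/2)*(1/431)) = -3 + (4338/1375 + 125/862) = -3 + 3911231/1185250 = 355481/1185250 ≈ 0.29992)
(-7095 + (1/(-16114 + E) - 1*11048)) + 22689 = (-7095 + (1/(-16114 + 355481/1185250) - 1*11048)) + 22689 = (-7095 + (1/(-19098763019/1185250) - 11048)) + 22689 = (-7095 + (-1185250/19098763019 - 11048)) + 22689 = (-7095 - 211003135019162/19098763019) + 22689 = -346508858638967/19098763019 + 22689 = 86822975499124/19098763019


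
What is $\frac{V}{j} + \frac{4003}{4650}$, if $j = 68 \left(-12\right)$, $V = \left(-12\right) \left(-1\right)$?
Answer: $\frac{133777}{158100} \approx 0.84615$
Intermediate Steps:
$V = 12$
$j = -816$
$\frac{V}{j} + \frac{4003}{4650} = \frac{12}{-816} + \frac{4003}{4650} = 12 \left(- \frac{1}{816}\right) + 4003 \cdot \frac{1}{4650} = - \frac{1}{68} + \frac{4003}{4650} = \frac{133777}{158100}$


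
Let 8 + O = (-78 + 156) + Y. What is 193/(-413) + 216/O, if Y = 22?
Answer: 17863/9499 ≈ 1.8805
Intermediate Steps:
O = 92 (O = -8 + ((-78 + 156) + 22) = -8 + (78 + 22) = -8 + 100 = 92)
193/(-413) + 216/O = 193/(-413) + 216/92 = 193*(-1/413) + 216*(1/92) = -193/413 + 54/23 = 17863/9499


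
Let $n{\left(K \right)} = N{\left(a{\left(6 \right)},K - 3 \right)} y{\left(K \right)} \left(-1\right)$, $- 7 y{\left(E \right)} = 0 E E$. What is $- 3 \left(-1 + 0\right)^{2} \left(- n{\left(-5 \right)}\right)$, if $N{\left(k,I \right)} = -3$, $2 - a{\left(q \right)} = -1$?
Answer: $0$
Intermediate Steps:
$a{\left(q \right)} = 3$ ($a{\left(q \right)} = 2 - -1 = 2 + 1 = 3$)
$y{\left(E \right)} = 0$ ($y{\left(E \right)} = - \frac{0 E E}{7} = - \frac{0 E}{7} = \left(- \frac{1}{7}\right) 0 = 0$)
$n{\left(K \right)} = 0$ ($n{\left(K \right)} = \left(-3\right) 0 \left(-1\right) = 0 \left(-1\right) = 0$)
$- 3 \left(-1 + 0\right)^{2} \left(- n{\left(-5 \right)}\right) = - 3 \left(-1 + 0\right)^{2} \left(\left(-1\right) 0\right) = - 3 \left(-1\right)^{2} \cdot 0 = \left(-3\right) 1 \cdot 0 = \left(-3\right) 0 = 0$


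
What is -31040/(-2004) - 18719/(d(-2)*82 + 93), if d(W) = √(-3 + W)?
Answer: -544166927/21176769 + 1534958*I*√5/42269 ≈ -25.696 + 81.201*I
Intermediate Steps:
-31040/(-2004) - 18719/(d(-2)*82 + 93) = -31040/(-2004) - 18719/(√(-3 - 2)*82 + 93) = -31040*(-1/2004) - 18719/(√(-5)*82 + 93) = 7760/501 - 18719/((I*√5)*82 + 93) = 7760/501 - 18719/(82*I*√5 + 93) = 7760/501 - 18719/(93 + 82*I*√5)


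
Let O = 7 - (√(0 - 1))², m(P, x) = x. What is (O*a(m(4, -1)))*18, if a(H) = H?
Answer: -144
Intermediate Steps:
O = 8 (O = 7 - (√(-1))² = 7 - I² = 7 - 1*(-1) = 7 + 1 = 8)
(O*a(m(4, -1)))*18 = (8*(-1))*18 = -8*18 = -144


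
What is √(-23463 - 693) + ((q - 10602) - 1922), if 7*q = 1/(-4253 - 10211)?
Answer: -1268029953/101248 + 6*I*√671 ≈ -12524.0 + 155.42*I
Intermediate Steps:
q = -1/101248 (q = 1/(7*(-4253 - 10211)) = (⅐)/(-14464) = (⅐)*(-1/14464) = -1/101248 ≈ -9.8767e-6)
√(-23463 - 693) + ((q - 10602) - 1922) = √(-23463 - 693) + ((-1/101248 - 10602) - 1922) = √(-24156) + (-1073431297/101248 - 1922) = 6*I*√671 - 1268029953/101248 = -1268029953/101248 + 6*I*√671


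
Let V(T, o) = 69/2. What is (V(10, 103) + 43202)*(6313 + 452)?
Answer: 584989845/2 ≈ 2.9249e+8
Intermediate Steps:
V(T, o) = 69/2 (V(T, o) = 69*(1/2) = 69/2)
(V(10, 103) + 43202)*(6313 + 452) = (69/2 + 43202)*(6313 + 452) = (86473/2)*6765 = 584989845/2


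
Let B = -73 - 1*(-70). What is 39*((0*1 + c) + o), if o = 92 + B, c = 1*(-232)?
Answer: -5577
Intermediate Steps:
c = -232
B = -3 (B = -73 + 70 = -3)
o = 89 (o = 92 - 3 = 89)
39*((0*1 + c) + o) = 39*((0*1 - 232) + 89) = 39*((0 - 232) + 89) = 39*(-232 + 89) = 39*(-143) = -5577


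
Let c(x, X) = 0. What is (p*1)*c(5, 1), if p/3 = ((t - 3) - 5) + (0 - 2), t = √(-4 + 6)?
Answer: 0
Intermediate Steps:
t = √2 ≈ 1.4142
p = -30 + 3*√2 (p = 3*(((√2 - 3) - 5) + (0 - 2)) = 3*(((-3 + √2) - 5) - 2) = 3*((-8 + √2) - 2) = 3*(-10 + √2) = -30 + 3*√2 ≈ -25.757)
(p*1)*c(5, 1) = ((-30 + 3*√2)*1)*0 = (-30 + 3*√2)*0 = 0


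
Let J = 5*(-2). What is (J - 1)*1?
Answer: -11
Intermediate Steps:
J = -10
(J - 1)*1 = (-10 - 1)*1 = -11*1 = -11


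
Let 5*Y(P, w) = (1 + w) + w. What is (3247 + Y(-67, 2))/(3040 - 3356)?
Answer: -812/79 ≈ -10.278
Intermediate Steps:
Y(P, w) = ⅕ + 2*w/5 (Y(P, w) = ((1 + w) + w)/5 = (1 + 2*w)/5 = ⅕ + 2*w/5)
(3247 + Y(-67, 2))/(3040 - 3356) = (3247 + (⅕ + (⅖)*2))/(3040 - 3356) = (3247 + (⅕ + ⅘))/(-316) = (3247 + 1)*(-1/316) = 3248*(-1/316) = -812/79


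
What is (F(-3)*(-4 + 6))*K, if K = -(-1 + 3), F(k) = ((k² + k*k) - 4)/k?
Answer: 56/3 ≈ 18.667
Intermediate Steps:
F(k) = (-4 + 2*k²)/k (F(k) = ((k² + k²) - 4)/k = (2*k² - 4)/k = (-4 + 2*k²)/k)
K = -2 (K = -1*2 = -2)
(F(-3)*(-4 + 6))*K = ((-4/(-3) + 2*(-3))*(-4 + 6))*(-2) = ((-4*(-⅓) - 6)*2)*(-2) = ((4/3 - 6)*2)*(-2) = -14/3*2*(-2) = -28/3*(-2) = 56/3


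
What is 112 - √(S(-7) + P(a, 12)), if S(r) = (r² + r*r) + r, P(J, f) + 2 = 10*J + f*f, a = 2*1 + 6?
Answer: 112 - √313 ≈ 94.308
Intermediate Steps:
a = 8 (a = 2 + 6 = 8)
P(J, f) = -2 + f² + 10*J (P(J, f) = -2 + (10*J + f*f) = -2 + (10*J + f²) = -2 + (f² + 10*J) = -2 + f² + 10*J)
S(r) = r + 2*r² (S(r) = (r² + r²) + r = 2*r² + r = r + 2*r²)
112 - √(S(-7) + P(a, 12)) = 112 - √(-7*(1 + 2*(-7)) + (-2 + 12² + 10*8)) = 112 - √(-7*(1 - 14) + (-2 + 144 + 80)) = 112 - √(-7*(-13) + 222) = 112 - √(91 + 222) = 112 - √313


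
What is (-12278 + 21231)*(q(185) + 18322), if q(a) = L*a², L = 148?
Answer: 45513667766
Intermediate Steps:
q(a) = 148*a²
(-12278 + 21231)*(q(185) + 18322) = (-12278 + 21231)*(148*185² + 18322) = 8953*(148*34225 + 18322) = 8953*(5065300 + 18322) = 8953*5083622 = 45513667766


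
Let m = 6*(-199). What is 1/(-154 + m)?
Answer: -1/1348 ≈ -0.00074184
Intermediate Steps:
m = -1194
1/(-154 + m) = 1/(-154 - 1194) = 1/(-1348) = -1/1348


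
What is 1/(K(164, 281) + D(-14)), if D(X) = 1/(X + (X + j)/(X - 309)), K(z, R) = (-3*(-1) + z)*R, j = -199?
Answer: 4309/202208120 ≈ 2.1310e-5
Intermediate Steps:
K(z, R) = R*(3 + z) (K(z, R) = (3 + z)*R = R*(3 + z))
D(X) = 1/(X + (-199 + X)/(-309 + X)) (D(X) = 1/(X + (X - 199)/(X - 309)) = 1/(X + (-199 + X)/(-309 + X)))
1/(K(164, 281) + D(-14)) = 1/(281*(3 + 164) + (309 - 1*(-14))/(199 - 1*(-14)² + 308*(-14))) = 1/(281*167 + (309 + 14)/(199 - 1*196 - 4312)) = 1/(46927 + 323/(199 - 196 - 4312)) = 1/(46927 + 323/(-4309)) = 1/(46927 - 1/4309*323) = 1/(46927 - 323/4309) = 1/(202208120/4309) = 4309/202208120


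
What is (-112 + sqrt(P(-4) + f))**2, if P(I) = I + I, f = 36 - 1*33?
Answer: (112 - I*sqrt(5))**2 ≈ 12539.0 - 500.88*I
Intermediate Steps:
f = 3 (f = 36 - 33 = 3)
P(I) = 2*I
(-112 + sqrt(P(-4) + f))**2 = (-112 + sqrt(2*(-4) + 3))**2 = (-112 + sqrt(-8 + 3))**2 = (-112 + sqrt(-5))**2 = (-112 + I*sqrt(5))**2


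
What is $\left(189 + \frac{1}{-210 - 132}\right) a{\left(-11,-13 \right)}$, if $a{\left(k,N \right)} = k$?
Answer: $- \frac{711007}{342} \approx -2079.0$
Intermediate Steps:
$\left(189 + \frac{1}{-210 - 132}\right) a{\left(-11,-13 \right)} = \left(189 + \frac{1}{-210 - 132}\right) \left(-11\right) = \left(189 + \frac{1}{-342}\right) \left(-11\right) = \left(189 - \frac{1}{342}\right) \left(-11\right) = \frac{64637}{342} \left(-11\right) = - \frac{711007}{342}$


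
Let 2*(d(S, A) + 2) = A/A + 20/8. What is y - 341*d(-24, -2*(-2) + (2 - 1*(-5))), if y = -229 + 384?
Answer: 961/4 ≈ 240.25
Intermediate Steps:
y = 155
d(S, A) = -¼ (d(S, A) = -2 + (A/A + 20/8)/2 = -2 + (1 + 20*(⅛))/2 = -2 + (1 + 5/2)/2 = -2 + (½)*(7/2) = -2 + 7/4 = -¼)
y - 341*d(-24, -2*(-2) + (2 - 1*(-5))) = 155 - 341*(-¼) = 155 + 341/4 = 961/4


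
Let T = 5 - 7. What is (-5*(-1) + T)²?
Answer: 9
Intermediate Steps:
T = -2
(-5*(-1) + T)² = (-5*(-1) - 2)² = (5 - 2)² = 3² = 9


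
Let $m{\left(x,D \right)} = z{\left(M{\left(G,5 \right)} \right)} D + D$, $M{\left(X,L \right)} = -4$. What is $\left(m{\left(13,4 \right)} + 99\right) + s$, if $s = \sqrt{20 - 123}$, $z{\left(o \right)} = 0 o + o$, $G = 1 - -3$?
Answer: $87 + i \sqrt{103} \approx 87.0 + 10.149 i$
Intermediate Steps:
$G = 4$ ($G = 1 + 3 = 4$)
$z{\left(o \right)} = o$ ($z{\left(o \right)} = 0 + o = o$)
$m{\left(x,D \right)} = - 3 D$ ($m{\left(x,D \right)} = - 4 D + D = - 3 D$)
$s = i \sqrt{103}$ ($s = \sqrt{-103} = i \sqrt{103} \approx 10.149 i$)
$\left(m{\left(13,4 \right)} + 99\right) + s = \left(\left(-3\right) 4 + 99\right) + i \sqrt{103} = \left(-12 + 99\right) + i \sqrt{103} = 87 + i \sqrt{103}$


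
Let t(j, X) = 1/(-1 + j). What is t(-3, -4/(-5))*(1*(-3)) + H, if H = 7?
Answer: 31/4 ≈ 7.7500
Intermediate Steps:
t(-3, -4/(-5))*(1*(-3)) + H = (1*(-3))/(-1 - 3) + 7 = -3/(-4) + 7 = -1/4*(-3) + 7 = 3/4 + 7 = 31/4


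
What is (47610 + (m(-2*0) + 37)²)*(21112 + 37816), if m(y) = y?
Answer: 2886234512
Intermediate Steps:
(47610 + (m(-2*0) + 37)²)*(21112 + 37816) = (47610 + (-2*0 + 37)²)*(21112 + 37816) = (47610 + (0 + 37)²)*58928 = (47610 + 37²)*58928 = (47610 + 1369)*58928 = 48979*58928 = 2886234512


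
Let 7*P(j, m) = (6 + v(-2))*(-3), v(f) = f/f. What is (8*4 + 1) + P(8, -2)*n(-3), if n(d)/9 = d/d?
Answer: 6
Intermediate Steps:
v(f) = 1
n(d) = 9 (n(d) = 9*(d/d) = 9*1 = 9)
P(j, m) = -3 (P(j, m) = ((6 + 1)*(-3))/7 = (7*(-3))/7 = (⅐)*(-21) = -3)
(8*4 + 1) + P(8, -2)*n(-3) = (8*4 + 1) - 3*9 = (32 + 1) - 27 = 33 - 27 = 6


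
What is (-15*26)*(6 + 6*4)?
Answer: -11700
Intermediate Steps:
(-15*26)*(6 + 6*4) = -390*(6 + 24) = -390*30 = -11700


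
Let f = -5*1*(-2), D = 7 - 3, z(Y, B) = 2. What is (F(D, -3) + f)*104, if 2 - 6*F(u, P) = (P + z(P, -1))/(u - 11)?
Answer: 22516/21 ≈ 1072.2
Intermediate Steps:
D = 4
F(u, P) = ⅓ - (2 + P)/(6*(-11 + u)) (F(u, P) = ⅓ - (P + 2)/(6*(u - 11)) = ⅓ - (2 + P)/(6*(-11 + u)))
f = 10 (f = -5*(-2) = 10)
(F(D, -3) + f)*104 = ((-24 - 1*(-3) + 2*4)/(6*(-11 + 4)) + 10)*104 = ((⅙)*(-24 + 3 + 8)/(-7) + 10)*104 = ((⅙)*(-⅐)*(-13) + 10)*104 = (13/42 + 10)*104 = (433/42)*104 = 22516/21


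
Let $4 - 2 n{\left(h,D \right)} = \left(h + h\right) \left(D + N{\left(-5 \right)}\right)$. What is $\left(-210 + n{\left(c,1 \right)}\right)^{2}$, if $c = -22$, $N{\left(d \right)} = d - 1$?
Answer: $101124$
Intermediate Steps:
$N{\left(d \right)} = -1 + d$
$n{\left(h,D \right)} = 2 - h \left(-6 + D\right)$ ($n{\left(h,D \right)} = 2 - \frac{\left(h + h\right) \left(D - 6\right)}{2} = 2 - \frac{2 h \left(D - 6\right)}{2} = 2 - \frac{2 h \left(-6 + D\right)}{2} = 2 - h \left(-6 + D\right)$)
$\left(-210 + n{\left(c,1 \right)}\right)^{2} = \left(-210 + \left(2 + 6 \left(-22\right) - 1 \left(-22\right)\right)\right)^{2} = \left(-210 + \left(2 - 132 + 22\right)\right)^{2} = \left(-210 - 108\right)^{2} = \left(-318\right)^{2} = 101124$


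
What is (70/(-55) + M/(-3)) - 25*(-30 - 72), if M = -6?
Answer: 28058/11 ≈ 2550.7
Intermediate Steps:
(70/(-55) + M/(-3)) - 25*(-30 - 72) = (70/(-55) - 6/(-3)) - 25*(-30 - 72) = (70*(-1/55) - 6*(-1/3)) - 25*(-102) = (-14/11 + 2) + 2550 = 8/11 + 2550 = 28058/11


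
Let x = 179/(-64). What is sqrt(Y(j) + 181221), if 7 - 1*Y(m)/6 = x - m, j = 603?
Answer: sqrt(11833458)/8 ≈ 430.00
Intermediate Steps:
x = -179/64 (x = 179*(-1/64) = -179/64 ≈ -2.7969)
Y(m) = 1881/32 + 6*m (Y(m) = 42 - 6*(-179/64 - m) = 42 + (537/32 + 6*m) = 1881/32 + 6*m)
sqrt(Y(j) + 181221) = sqrt((1881/32 + 6*603) + 181221) = sqrt((1881/32 + 3618) + 181221) = sqrt(117657/32 + 181221) = sqrt(5916729/32) = sqrt(11833458)/8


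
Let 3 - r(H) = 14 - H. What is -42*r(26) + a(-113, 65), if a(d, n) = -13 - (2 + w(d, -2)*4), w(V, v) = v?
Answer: -637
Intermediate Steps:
r(H) = -11 + H (r(H) = 3 - (14 - H) = 3 + (-14 + H) = -11 + H)
a(d, n) = -7 (a(d, n) = -13 - (2 - 2*4) = -13 - (2 - 8) = -13 - 1*(-6) = -13 + 6 = -7)
-42*r(26) + a(-113, 65) = -42*(-11 + 26) - 7 = -42*15 - 7 = -630 - 7 = -637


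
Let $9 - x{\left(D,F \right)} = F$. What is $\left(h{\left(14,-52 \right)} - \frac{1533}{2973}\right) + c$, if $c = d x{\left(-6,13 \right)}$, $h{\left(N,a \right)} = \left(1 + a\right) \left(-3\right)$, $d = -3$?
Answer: $\frac{163004}{991} \approx 164.48$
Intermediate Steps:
$h{\left(N,a \right)} = -3 - 3 a$
$x{\left(D,F \right)} = 9 - F$
$c = 12$ ($c = - 3 \left(9 - 13\right) = \left(-3\right) \left(-4\right) = 12$)
$\left(h{\left(14,-52 \right)} - \frac{1533}{2973}\right) + c = \left(\left(-3 - -156\right) - \frac{1533}{2973}\right) + 12 = \left(\left(-3 + 156\right) - \frac{511}{991}\right) + 12 = \left(153 - \frac{511}{991}\right) + 12 = \frac{151112}{991} + 12 = \frac{163004}{991}$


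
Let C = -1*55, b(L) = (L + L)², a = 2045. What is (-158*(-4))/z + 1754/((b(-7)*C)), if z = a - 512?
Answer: 294577/1180410 ≈ 0.24955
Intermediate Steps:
b(L) = 4*L² (b(L) = (2*L)² = 4*L²)
C = -55
z = 1533 (z = 2045 - 512 = 1533)
(-158*(-4))/z + 1754/((b(-7)*C)) = -158*(-4)/1533 + 1754/(((4*(-7)²)*(-55))) = 632*(1/1533) + 1754/(((4*49)*(-55))) = 632/1533 + 1754/((196*(-55))) = 632/1533 + 1754/(-10780) = 632/1533 + 1754*(-1/10780) = 632/1533 - 877/5390 = 294577/1180410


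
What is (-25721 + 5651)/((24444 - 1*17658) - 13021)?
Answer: 4014/1247 ≈ 3.2189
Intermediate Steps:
(-25721 + 5651)/((24444 - 1*17658) - 13021) = -20070/((24444 - 17658) - 13021) = -20070/(6786 - 13021) = -20070/(-6235) = -20070*(-1/6235) = 4014/1247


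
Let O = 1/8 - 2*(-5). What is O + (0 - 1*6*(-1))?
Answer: 129/8 ≈ 16.125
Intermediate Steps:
O = 81/8 (O = 1/8 + 10 = 81/8 ≈ 10.125)
O + (0 - 1*6*(-1)) = 81/8 + (0 - 1*6*(-1)) = 81/8 + (0 - 6*(-1)) = 81/8 + (0 + 6) = 81/8 + 6 = 129/8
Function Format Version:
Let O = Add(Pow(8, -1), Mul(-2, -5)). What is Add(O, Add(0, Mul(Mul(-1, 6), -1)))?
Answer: Rational(129, 8) ≈ 16.125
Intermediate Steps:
O = Rational(81, 8) (O = Add(Rational(1, 8), 10) = Rational(81, 8) ≈ 10.125)
Add(O, Add(0, Mul(Mul(-1, 6), -1))) = Add(Rational(81, 8), Add(0, Mul(Mul(-1, 6), -1))) = Add(Rational(81, 8), Add(0, Mul(-6, -1))) = Add(Rational(81, 8), Add(0, 6)) = Add(Rational(81, 8), 6) = Rational(129, 8)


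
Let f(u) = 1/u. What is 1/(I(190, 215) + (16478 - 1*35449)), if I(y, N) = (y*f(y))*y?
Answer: -1/18781 ≈ -5.3245e-5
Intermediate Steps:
I(y, N) = y (I(y, N) = (y/y)*y = 1*y = y)
1/(I(190, 215) + (16478 - 1*35449)) = 1/(190 + (16478 - 1*35449)) = 1/(190 + (16478 - 35449)) = 1/(190 - 18971) = 1/(-18781) = -1/18781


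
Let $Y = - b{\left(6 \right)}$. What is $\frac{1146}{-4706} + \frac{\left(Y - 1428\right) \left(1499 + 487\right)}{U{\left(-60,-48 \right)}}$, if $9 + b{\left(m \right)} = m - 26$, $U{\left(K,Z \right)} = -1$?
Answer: $\frac{6537607569}{2353} \approx 2.7784 \cdot 10^{6}$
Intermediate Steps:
$b{\left(m \right)} = -35 + m$ ($b{\left(m \right)} = -9 + \left(m - 26\right) = -9 + \left(-26 + m\right) = -35 + m$)
$Y = 29$ ($Y = - (-35 + 6) = \left(-1\right) \left(-29\right) = 29$)
$\frac{1146}{-4706} + \frac{\left(Y - 1428\right) \left(1499 + 487\right)}{U{\left(-60,-48 \right)}} = \frac{1146}{-4706} + \frac{\left(29 - 1428\right) \left(1499 + 487\right)}{-1} = 1146 \left(- \frac{1}{4706}\right) + \left(-1399\right) 1986 \left(-1\right) = - \frac{573}{2353} - -2778414 = - \frac{573}{2353} + 2778414 = \frac{6537607569}{2353}$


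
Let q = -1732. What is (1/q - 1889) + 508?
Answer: -2391893/1732 ≈ -1381.0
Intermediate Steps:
(1/q - 1889) + 508 = (1/(-1732) - 1889) + 508 = (-1/1732 - 1889) + 508 = -3271749/1732 + 508 = -2391893/1732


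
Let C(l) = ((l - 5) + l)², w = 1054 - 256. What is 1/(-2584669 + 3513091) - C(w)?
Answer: -2350096968581/928422 ≈ -2.5313e+6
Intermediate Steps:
w = 798
C(l) = (-5 + 2*l)² (C(l) = ((-5 + l) + l)² = (-5 + 2*l)²)
1/(-2584669 + 3513091) - C(w) = 1/(-2584669 + 3513091) - (-5 + 2*798)² = 1/928422 - (-5 + 1596)² = 1/928422 - 1*1591² = 1/928422 - 1*2531281 = 1/928422 - 2531281 = -2350096968581/928422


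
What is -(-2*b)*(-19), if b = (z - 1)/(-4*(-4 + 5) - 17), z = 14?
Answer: 494/21 ≈ 23.524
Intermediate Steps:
b = -13/21 (b = (14 - 1)/(-4*(-4 + 5) - 17) = 13/(-4*1 - 17) = 13/(-4 - 17) = 13/(-21) = 13*(-1/21) = -13/21 ≈ -0.61905)
-(-2*b)*(-19) = -(-2*(-13/21))*(-19) = -26*(-19)/21 = -1*(-494/21) = 494/21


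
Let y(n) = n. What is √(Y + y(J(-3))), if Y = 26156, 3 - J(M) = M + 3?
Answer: √26159 ≈ 161.74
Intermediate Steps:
J(M) = -M (J(M) = 3 - (M + 3) = 3 - (3 + M) = 3 + (-3 - M) = -M)
√(Y + y(J(-3))) = √(26156 - 1*(-3)) = √(26156 + 3) = √26159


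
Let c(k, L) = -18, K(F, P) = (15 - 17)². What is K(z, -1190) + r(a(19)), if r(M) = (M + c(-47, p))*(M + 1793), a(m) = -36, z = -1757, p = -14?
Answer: -94874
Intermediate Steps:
K(F, P) = 4 (K(F, P) = (-2)² = 4)
r(M) = (-18 + M)*(1793 + M) (r(M) = (M - 18)*(M + 1793) = (-18 + M)*(1793 + M))
K(z, -1190) + r(a(19)) = 4 + (-32274 + (-36)² + 1775*(-36)) = 4 + (-32274 + 1296 - 63900) = 4 - 94878 = -94874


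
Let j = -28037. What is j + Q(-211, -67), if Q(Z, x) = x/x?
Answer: -28036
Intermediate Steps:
Q(Z, x) = 1
j + Q(-211, -67) = -28037 + 1 = -28036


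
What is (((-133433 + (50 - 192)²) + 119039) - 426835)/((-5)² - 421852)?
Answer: 140355/140609 ≈ 0.99819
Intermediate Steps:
(((-133433 + (50 - 192)²) + 119039) - 426835)/((-5)² - 421852) = (((-133433 + (-142)²) + 119039) - 426835)/(25 - 421852) = (((-133433 + 20164) + 119039) - 426835)/(-421827) = ((-113269 + 119039) - 426835)*(-1/421827) = (5770 - 426835)*(-1/421827) = -421065*(-1/421827) = 140355/140609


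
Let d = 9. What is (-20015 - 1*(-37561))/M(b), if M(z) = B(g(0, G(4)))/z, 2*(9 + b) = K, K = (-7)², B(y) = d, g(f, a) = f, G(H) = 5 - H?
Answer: 271963/9 ≈ 30218.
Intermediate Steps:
B(y) = 9
K = 49
b = 31/2 (b = -9 + (½)*49 = -9 + 49/2 = 31/2 ≈ 15.500)
M(z) = 9/z
(-20015 - 1*(-37561))/M(b) = (-20015 - 1*(-37561))/((9/(31/2))) = (-20015 + 37561)/((9*(2/31))) = 17546/(18/31) = 17546*(31/18) = 271963/9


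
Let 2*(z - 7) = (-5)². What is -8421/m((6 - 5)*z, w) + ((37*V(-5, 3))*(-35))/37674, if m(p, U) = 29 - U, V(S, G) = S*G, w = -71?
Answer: -7507387/89700 ≈ -83.694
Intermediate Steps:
V(S, G) = G*S
z = 39/2 (z = 7 + (½)*(-5)² = 7 + (½)*25 = 7 + 25/2 = 39/2 ≈ 19.500)
-8421/m((6 - 5)*z, w) + ((37*V(-5, 3))*(-35))/37674 = -8421/(29 - 1*(-71)) + ((37*(3*(-5)))*(-35))/37674 = -8421/(29 + 71) + ((37*(-15))*(-35))*(1/37674) = -8421/100 - 555*(-35)*(1/37674) = -8421*1/100 + 19425*(1/37674) = -8421/100 + 925/1794 = -7507387/89700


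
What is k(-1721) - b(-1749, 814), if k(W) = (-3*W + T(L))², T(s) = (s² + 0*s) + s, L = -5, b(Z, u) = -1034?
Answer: 26864523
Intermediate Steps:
T(s) = s + s² (T(s) = (s² + 0) + s = s² + s = s + s²)
k(W) = (20 - 3*W)² (k(W) = (-3*W - 5*(1 - 5))² = (-3*W - 5*(-4))² = (-3*W + 20)² = (20 - 3*W)²)
k(-1721) - b(-1749, 814) = (-20 + 3*(-1721))² - 1*(-1034) = (-20 - 5163)² + 1034 = (-5183)² + 1034 = 26863489 + 1034 = 26864523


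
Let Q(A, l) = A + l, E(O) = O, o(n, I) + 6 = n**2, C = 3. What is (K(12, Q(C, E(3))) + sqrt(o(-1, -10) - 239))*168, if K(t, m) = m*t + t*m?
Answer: 24192 + 336*I*sqrt(61) ≈ 24192.0 + 2624.2*I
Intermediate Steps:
o(n, I) = -6 + n**2
K(t, m) = 2*m*t (K(t, m) = m*t + m*t = 2*m*t)
(K(12, Q(C, E(3))) + sqrt(o(-1, -10) - 239))*168 = (2*(3 + 3)*12 + sqrt((-6 + (-1)**2) - 239))*168 = (2*6*12 + sqrt((-6 + 1) - 239))*168 = (144 + sqrt(-5 - 239))*168 = (144 + sqrt(-244))*168 = (144 + 2*I*sqrt(61))*168 = 24192 + 336*I*sqrt(61)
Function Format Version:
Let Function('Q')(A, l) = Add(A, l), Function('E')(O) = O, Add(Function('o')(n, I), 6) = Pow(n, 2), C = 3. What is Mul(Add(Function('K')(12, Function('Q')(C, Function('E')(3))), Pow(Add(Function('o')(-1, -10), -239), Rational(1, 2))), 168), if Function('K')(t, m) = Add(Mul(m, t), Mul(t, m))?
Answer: Add(24192, Mul(336, I, Pow(61, Rational(1, 2)))) ≈ Add(24192., Mul(2624.2, I))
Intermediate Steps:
Function('o')(n, I) = Add(-6, Pow(n, 2))
Function('K')(t, m) = Mul(2, m, t) (Function('K')(t, m) = Add(Mul(m, t), Mul(m, t)) = Mul(2, m, t))
Mul(Add(Function('K')(12, Function('Q')(C, Function('E')(3))), Pow(Add(Function('o')(-1, -10), -239), Rational(1, 2))), 168) = Mul(Add(Mul(2, Add(3, 3), 12), Pow(Add(Add(-6, Pow(-1, 2)), -239), Rational(1, 2))), 168) = Mul(Add(Mul(2, 6, 12), Pow(Add(Add(-6, 1), -239), Rational(1, 2))), 168) = Mul(Add(144, Pow(Add(-5, -239), Rational(1, 2))), 168) = Mul(Add(144, Pow(-244, Rational(1, 2))), 168) = Mul(Add(144, Mul(2, I, Pow(61, Rational(1, 2)))), 168) = Add(24192, Mul(336, I, Pow(61, Rational(1, 2))))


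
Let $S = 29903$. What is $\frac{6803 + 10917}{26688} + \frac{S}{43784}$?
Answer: $\frac{12296123}{9128964} \approx 1.3469$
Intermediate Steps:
$\frac{6803 + 10917}{26688} + \frac{S}{43784} = \frac{6803 + 10917}{26688} + \frac{29903}{43784} = 17720 \cdot \frac{1}{26688} + 29903 \cdot \frac{1}{43784} = \frac{2215}{3336} + \frac{29903}{43784} = \frac{12296123}{9128964}$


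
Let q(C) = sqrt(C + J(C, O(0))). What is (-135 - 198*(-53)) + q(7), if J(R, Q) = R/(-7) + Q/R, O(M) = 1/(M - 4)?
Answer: 10359 + sqrt(1169)/14 ≈ 10361.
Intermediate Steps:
O(M) = 1/(-4 + M)
J(R, Q) = -R/7 + Q/R (J(R, Q) = R*(-1/7) + Q/R = -R/7 + Q/R)
q(C) = sqrt(-1/(4*C) + 6*C/7) (q(C) = sqrt(C + (-C/7 + 1/((-4 + 0)*C))) = sqrt(C + (-C/7 + 1/((-4)*C))) = sqrt(C + (-C/7 - 1/(4*C))) = sqrt(C + (-1/(4*C) - C/7)) = sqrt(-1/(4*C) + 6*C/7))
(-135 - 198*(-53)) + q(7) = (-135 - 198*(-53)) + sqrt(-49/7 + 168*7)/14 = (-135 + 10494) + sqrt(-49*1/7 + 1176)/14 = 10359 + sqrt(-7 + 1176)/14 = 10359 + sqrt(1169)/14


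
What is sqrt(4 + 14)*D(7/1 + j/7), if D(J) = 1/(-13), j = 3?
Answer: -3*sqrt(2)/13 ≈ -0.32636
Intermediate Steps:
D(J) = -1/13
sqrt(4 + 14)*D(7/1 + j/7) = sqrt(4 + 14)*(-1/13) = sqrt(18)*(-1/13) = (3*sqrt(2))*(-1/13) = -3*sqrt(2)/13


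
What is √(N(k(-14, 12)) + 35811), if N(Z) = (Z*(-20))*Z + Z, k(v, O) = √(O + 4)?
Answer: √35495 ≈ 188.40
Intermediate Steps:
k(v, O) = √(4 + O)
N(Z) = Z - 20*Z² (N(Z) = (-20*Z)*Z + Z = -20*Z² + Z = Z - 20*Z²)
√(N(k(-14, 12)) + 35811) = √(√(4 + 12)*(1 - 20*√(4 + 12)) + 35811) = √(√16*(1 - 20*√16) + 35811) = √(4*(1 - 20*4) + 35811) = √(4*(1 - 80) + 35811) = √(4*(-79) + 35811) = √(-316 + 35811) = √35495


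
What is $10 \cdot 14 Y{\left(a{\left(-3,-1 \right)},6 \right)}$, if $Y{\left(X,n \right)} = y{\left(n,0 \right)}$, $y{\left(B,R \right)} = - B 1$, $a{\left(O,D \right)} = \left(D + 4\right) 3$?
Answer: $-840$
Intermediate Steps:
$a{\left(O,D \right)} = 12 + 3 D$ ($a{\left(O,D \right)} = \left(4 + D\right) 3 = 12 + 3 D$)
$y{\left(B,R \right)} = - B$
$Y{\left(X,n \right)} = - n$
$10 \cdot 14 Y{\left(a{\left(-3,-1 \right)},6 \right)} = 10 \cdot 14 \left(\left(-1\right) 6\right) = 140 \left(-6\right) = -840$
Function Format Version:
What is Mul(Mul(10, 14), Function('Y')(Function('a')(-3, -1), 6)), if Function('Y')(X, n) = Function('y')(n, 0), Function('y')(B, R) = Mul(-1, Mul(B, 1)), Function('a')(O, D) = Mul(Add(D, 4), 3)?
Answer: -840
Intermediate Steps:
Function('a')(O, D) = Add(12, Mul(3, D)) (Function('a')(O, D) = Mul(Add(4, D), 3) = Add(12, Mul(3, D)))
Function('y')(B, R) = Mul(-1, B)
Function('Y')(X, n) = Mul(-1, n)
Mul(Mul(10, 14), Function('Y')(Function('a')(-3, -1), 6)) = Mul(Mul(10, 14), Mul(-1, 6)) = Mul(140, -6) = -840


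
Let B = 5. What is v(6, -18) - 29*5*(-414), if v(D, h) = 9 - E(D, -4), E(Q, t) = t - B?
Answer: 60048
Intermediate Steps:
E(Q, t) = -5 + t (E(Q, t) = t - 1*5 = t - 5 = -5 + t)
v(D, h) = 18 (v(D, h) = 9 - (-5 - 4) = 9 - 1*(-9) = 9 + 9 = 18)
v(6, -18) - 29*5*(-414) = 18 - 29*5*(-414) = 18 - 145*(-414) = 18 + 60030 = 60048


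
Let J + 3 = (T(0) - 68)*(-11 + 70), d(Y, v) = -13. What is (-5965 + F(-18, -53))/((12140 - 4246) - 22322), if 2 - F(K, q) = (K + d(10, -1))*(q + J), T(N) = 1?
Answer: 65121/7214 ≈ 9.0270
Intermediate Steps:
J = -3956 (J = -3 + (1 - 68)*(-11 + 70) = -3 - 67*59 = -3 - 3953 = -3956)
F(K, q) = 2 - (-3956 + q)*(-13 + K) (F(K, q) = 2 - (K - 13)*(q - 3956) = 2 - (-13 + K)*(-3956 + q) = 2 - (-3956 + q)*(-13 + K))
(-5965 + F(-18, -53))/((12140 - 4246) - 22322) = (-5965 + (-51426 + 13*(-53) + 3956*(-18) - 1*(-18)*(-53)))/((12140 - 4246) - 22322) = (-5965 + (-51426 - 689 - 71208 - 954))/(7894 - 22322) = (-5965 - 124277)/(-14428) = -130242*(-1/14428) = 65121/7214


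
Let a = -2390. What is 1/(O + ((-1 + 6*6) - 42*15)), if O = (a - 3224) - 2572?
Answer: -1/8781 ≈ -0.00011388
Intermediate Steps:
O = -8186 (O = (-2390 - 3224) - 2572 = -5614 - 2572 = -8186)
1/(O + ((-1 + 6*6) - 42*15)) = 1/(-8186 + ((-1 + 6*6) - 42*15)) = 1/(-8186 + ((-1 + 36) - 630)) = 1/(-8186 + (35 - 630)) = 1/(-8186 - 595) = 1/(-8781) = -1/8781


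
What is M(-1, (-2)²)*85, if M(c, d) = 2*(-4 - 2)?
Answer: -1020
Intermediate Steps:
M(c, d) = -12 (M(c, d) = 2*(-6) = -12)
M(-1, (-2)²)*85 = -12*85 = -1020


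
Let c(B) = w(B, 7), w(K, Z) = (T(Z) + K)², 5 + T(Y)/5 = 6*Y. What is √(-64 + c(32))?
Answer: 15*√209 ≈ 216.85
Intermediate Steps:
T(Y) = -25 + 30*Y (T(Y) = -25 + 5*(6*Y) = -25 + 30*Y)
w(K, Z) = (-25 + K + 30*Z)² (w(K, Z) = ((-25 + 30*Z) + K)² = (-25 + K + 30*Z)²)
c(B) = (185 + B)² (c(B) = (-25 + B + 30*7)² = (-25 + B + 210)² = (185 + B)²)
√(-64 + c(32)) = √(-64 + (185 + 32)²) = √(-64 + 217²) = √(-64 + 47089) = √47025 = 15*√209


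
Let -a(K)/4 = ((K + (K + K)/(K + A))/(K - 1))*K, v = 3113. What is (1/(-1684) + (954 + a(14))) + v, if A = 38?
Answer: 1139628307/284596 ≈ 4004.4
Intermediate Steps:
a(K) = -4*K*(K + 2*K/(38 + K))/(-1 + K) (a(K) = -4*(K + (K + K)/(K + 38))/(K - 1)*K = -4*(K + (2*K)/(38 + K))/(-1 + K)*K = -4*(K + 2*K/(38 + K))/(-1 + K)*K = -4*K*(K + 2*K/(38 + K))/(-1 + K))
(1/(-1684) + (954 + a(14))) + v = (1/(-1684) + (954 + 4*14**2*(-40 - 1*14)/(-38 + 14**2 + 37*14))) + 3113 = (-1/1684 + (954 + 4*196*(-40 - 14)/(-38 + 196 + 518))) + 3113 = (-1/1684 + (954 + 4*196*(-54)/676)) + 3113 = (-1/1684 + (954 + 4*196*(1/676)*(-54))) + 3113 = (-1/1684 + (954 - 10584/169)) + 3113 = (-1/1684 + 150642/169) + 3113 = 253680959/284596 + 3113 = 1139628307/284596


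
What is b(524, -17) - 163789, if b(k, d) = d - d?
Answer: -163789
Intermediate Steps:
b(k, d) = 0
b(524, -17) - 163789 = 0 - 163789 = -163789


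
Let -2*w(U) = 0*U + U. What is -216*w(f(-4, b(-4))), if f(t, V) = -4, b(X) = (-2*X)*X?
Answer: -432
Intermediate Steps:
b(X) = -2*X²
w(U) = -U/2 (w(U) = -(0*U + U)/2 = -(0 + U)/2 = -U/2)
-216*w(f(-4, b(-4))) = -(-108)*(-4) = -216*2 = -432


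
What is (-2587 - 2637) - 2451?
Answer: -7675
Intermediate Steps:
(-2587 - 2637) - 2451 = -5224 - 2451 = -7675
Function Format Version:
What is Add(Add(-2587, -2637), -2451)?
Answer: -7675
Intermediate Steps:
Add(Add(-2587, -2637), -2451) = Add(-5224, -2451) = -7675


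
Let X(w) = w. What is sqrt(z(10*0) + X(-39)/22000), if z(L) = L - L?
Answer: I*sqrt(2145)/1100 ≈ 0.042104*I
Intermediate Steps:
z(L) = 0
sqrt(z(10*0) + X(-39)/22000) = sqrt(0 - 39/22000) = sqrt(-39/22000) = I*sqrt(2145)/1100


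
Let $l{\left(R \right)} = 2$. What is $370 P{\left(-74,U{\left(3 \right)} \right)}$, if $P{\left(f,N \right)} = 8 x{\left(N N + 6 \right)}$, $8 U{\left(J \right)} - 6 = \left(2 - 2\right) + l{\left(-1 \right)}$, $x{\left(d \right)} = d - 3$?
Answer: $11840$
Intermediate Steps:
$x{\left(d \right)} = -3 + d$ ($x{\left(d \right)} = d - 3 = -3 + d$)
$U{\left(J \right)} = 1$ ($U{\left(J \right)} = \frac{3}{4} + \frac{\left(2 - 2\right) + 2}{8} = \frac{3}{4} + \frac{0 + 2}{8} = \frac{3}{4} + \frac{1}{8} \cdot 2 = \frac{3}{4} + \frac{1}{4} = 1$)
$P{\left(f,N \right)} = 24 + 8 N^{2}$ ($P{\left(f,N \right)} = 8 \left(-3 + \left(N N + 6\right)\right) = 8 \left(-3 + \left(N^{2} + 6\right)\right) = 8 \left(-3 + \left(6 + N^{2}\right)\right) = 8 \left(3 + N^{2}\right) = 24 + 8 N^{2}$)
$370 P{\left(-74,U{\left(3 \right)} \right)} = 370 \left(24 + 8 \cdot 1^{2}\right) = 370 \left(24 + 8 \cdot 1\right) = 370 \left(24 + 8\right) = 370 \cdot 32 = 11840$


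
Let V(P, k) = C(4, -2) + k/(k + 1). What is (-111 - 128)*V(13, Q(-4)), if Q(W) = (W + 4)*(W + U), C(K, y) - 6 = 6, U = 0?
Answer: -2868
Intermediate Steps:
C(K, y) = 12 (C(K, y) = 6 + 6 = 12)
Q(W) = W*(4 + W) (Q(W) = (W + 4)*(W + 0) = (4 + W)*W = W*(4 + W))
V(P, k) = 12 + k/(1 + k) (V(P, k) = 12 + k/(k + 1) = 12 + k/(1 + k))
(-111 - 128)*V(13, Q(-4)) = (-111 - 128)*((12 + 13*(-4*(4 - 4)))/(1 - 4*(4 - 4))) = -239*(12 + 13*(-4*0))/(1 - 4*0) = -239*(12 + 13*0)/(1 + 0) = -239*(12 + 0)/1 = -239*12 = -2868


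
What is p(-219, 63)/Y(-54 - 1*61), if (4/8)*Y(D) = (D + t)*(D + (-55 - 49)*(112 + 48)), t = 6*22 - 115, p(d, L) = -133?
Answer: -19/469140 ≈ -4.0500e-5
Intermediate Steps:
t = 17 (t = 132 - 115 = 17)
Y(D) = 2*(-16640 + D)*(17 + D) (Y(D) = 2*((D + 17)*(D + (-55 - 49)*(112 + 48))) = 2*((17 + D)*(D - 104*160)) = 2*((17 + D)*(D - 16640)) = 2*((17 + D)*(-16640 + D)) = 2*((-16640 + D)*(17 + D)) = 2*(-16640 + D)*(17 + D))
p(-219, 63)/Y(-54 - 1*61) = -133/(-565760 - 33246*(-54 - 1*61) + 2*(-54 - 1*61)²) = -133/(-565760 - 33246*(-54 - 61) + 2*(-54 - 61)²) = -133/(-565760 - 33246*(-115) + 2*(-115)²) = -133/(-565760 + 3823290 + 2*13225) = -133/(-565760 + 3823290 + 26450) = -133/3283980 = -133*1/3283980 = -19/469140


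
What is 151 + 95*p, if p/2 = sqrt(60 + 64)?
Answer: 151 + 380*sqrt(31) ≈ 2266.8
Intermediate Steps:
p = 4*sqrt(31) (p = 2*sqrt(60 + 64) = 2*sqrt(124) = 2*(2*sqrt(31)) = 4*sqrt(31) ≈ 22.271)
151 + 95*p = 151 + 95*(4*sqrt(31)) = 151 + 380*sqrt(31)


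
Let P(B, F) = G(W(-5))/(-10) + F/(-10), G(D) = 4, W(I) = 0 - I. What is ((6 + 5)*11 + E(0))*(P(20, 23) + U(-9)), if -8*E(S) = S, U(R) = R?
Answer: -14157/10 ≈ -1415.7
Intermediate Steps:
W(I) = -I
E(S) = -S/8
P(B, F) = -⅖ - F/10 (P(B, F) = 4/(-10) + F/(-10) = 4*(-⅒) + F*(-⅒) = -⅖ - F/10)
((6 + 5)*11 + E(0))*(P(20, 23) + U(-9)) = ((6 + 5)*11 - ⅛*0)*((-⅖ - ⅒*23) - 9) = (11*11 + 0)*((-⅖ - 23/10) - 9) = (121 + 0)*(-27/10 - 9) = 121*(-117/10) = -14157/10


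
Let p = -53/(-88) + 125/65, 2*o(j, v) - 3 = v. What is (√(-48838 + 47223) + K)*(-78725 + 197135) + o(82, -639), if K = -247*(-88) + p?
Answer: 1472361444069/572 + 118410*I*√1615 ≈ 2.5741e+9 + 4.7586e+6*I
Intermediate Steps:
o(j, v) = 3/2 + v/2
p = 2889/1144 (p = -53*(-1/88) + 125*(1/65) = 53/88 + 25/13 = 2889/1144 ≈ 2.5253)
K = 24868873/1144 (K = -247*(-88) + 2889/1144 = 21736 + 2889/1144 = 24868873/1144 ≈ 21739.)
(√(-48838 + 47223) + K)*(-78725 + 197135) + o(82, -639) = (√(-48838 + 47223) + 24868873/1144)*(-78725 + 197135) + (3/2 + (½)*(-639)) = (√(-1615) + 24868873/1144)*118410 + (3/2 - 639/2) = (I*√1615 + 24868873/1144)*118410 - 318 = (24868873/1144 + I*√1615)*118410 - 318 = (1472361625965/572 + 118410*I*√1615) - 318 = 1472361444069/572 + 118410*I*√1615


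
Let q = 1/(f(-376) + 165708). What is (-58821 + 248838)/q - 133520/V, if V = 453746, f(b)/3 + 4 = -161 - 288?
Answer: 7085040496524749/226873 ≈ 3.1229e+10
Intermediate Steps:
f(b) = -1359 (f(b) = -12 + 3*(-161 - 288) = -12 + 3*(-449) = -12 - 1347 = -1359)
q = 1/164349 (q = 1/(-1359 + 165708) = 1/164349 ≈ 6.0846e-6)
(-58821 + 248838)/q - 133520/V = (-58821 + 248838)/(1/164349) - 133520/453746 = 190017*164349 - 133520*1/453746 = 31229103933 - 66760/226873 = 7085040496524749/226873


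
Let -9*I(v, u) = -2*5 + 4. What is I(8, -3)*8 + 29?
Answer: 103/3 ≈ 34.333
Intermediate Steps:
I(v, u) = ⅔ (I(v, u) = -(-2*5 + 4)/9 = -(-10 + 4)/9 = -⅑*(-6) = ⅔)
I(8, -3)*8 + 29 = (⅔)*8 + 29 = 16/3 + 29 = 103/3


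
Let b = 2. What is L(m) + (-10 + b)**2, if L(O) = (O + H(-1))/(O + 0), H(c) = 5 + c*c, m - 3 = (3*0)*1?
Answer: 67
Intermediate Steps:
m = 3 (m = 3 + (3*0)*1 = 3 + 0*1 = 3 + 0 = 3)
H(c) = 5 + c**2
L(O) = (6 + O)/O (L(O) = (O + (5 + (-1)**2))/(O + 0) = (O + (5 + 1))/O = (O + 6)/O = (6 + O)/O)
L(m) + (-10 + b)**2 = (6 + 3)/3 + (-10 + 2)**2 = (1/3)*9 + (-8)**2 = 3 + 64 = 67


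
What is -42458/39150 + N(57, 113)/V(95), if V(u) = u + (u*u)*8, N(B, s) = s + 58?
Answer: -16120034/14896575 ≈ -1.0821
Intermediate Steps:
N(B, s) = 58 + s
V(u) = u + 8*u² (V(u) = u + u²*8 = u + 8*u²)
-42458/39150 + N(57, 113)/V(95) = -42458/39150 + (58 + 113)/((95*(1 + 8*95))) = -42458*1/39150 + 171/((95*(1 + 760))) = -21229/19575 + 171/((95*761)) = -21229/19575 + 171/72295 = -21229/19575 + 171*(1/72295) = -21229/19575 + 9/3805 = -16120034/14896575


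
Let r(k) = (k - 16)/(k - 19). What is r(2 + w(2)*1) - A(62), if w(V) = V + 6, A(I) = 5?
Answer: -13/3 ≈ -4.3333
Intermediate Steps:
w(V) = 6 + V
r(k) = (-16 + k)/(-19 + k)
r(2 + w(2)*1) - A(62) = (-16 + (2 + (6 + 2)*1))/(-19 + (2 + (6 + 2)*1)) - 1*5 = (-16 + (2 + 8*1))/(-19 + (2 + 8*1)) - 5 = (-16 + (2 + 8))/(-19 + (2 + 8)) - 5 = (-16 + 10)/(-19 + 10) - 5 = -6/(-9) - 5 = -⅑*(-6) - 5 = ⅔ - 5 = -13/3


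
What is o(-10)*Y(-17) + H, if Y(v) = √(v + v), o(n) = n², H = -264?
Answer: -264 + 100*I*√34 ≈ -264.0 + 583.09*I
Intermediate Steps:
Y(v) = √2*√v (Y(v) = √(2*v) = √2*√v)
o(-10)*Y(-17) + H = (-10)²*(√2*√(-17)) - 264 = 100*(√2*(I*√17)) - 264 = 100*(I*√34) - 264 = 100*I*√34 - 264 = -264 + 100*I*√34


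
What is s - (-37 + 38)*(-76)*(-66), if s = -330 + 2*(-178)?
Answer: -5702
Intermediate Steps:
s = -686 (s = -330 - 356 = -686)
s - (-37 + 38)*(-76)*(-66) = -686 - (-37 + 38)*(-76)*(-66) = -686 - 1*(-76)*(-66) = -686 - (-76)*(-66) = -686 - 1*5016 = -686 - 5016 = -5702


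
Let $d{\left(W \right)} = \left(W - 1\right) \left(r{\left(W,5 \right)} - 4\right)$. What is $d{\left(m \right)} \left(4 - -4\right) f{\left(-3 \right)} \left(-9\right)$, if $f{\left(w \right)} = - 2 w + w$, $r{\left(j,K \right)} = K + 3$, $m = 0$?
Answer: $864$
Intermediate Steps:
$r{\left(j,K \right)} = 3 + K$
$d{\left(W \right)} = -4 + 4 W$ ($d{\left(W \right)} = \left(W - 1\right) \left(\left(3 + 5\right) - 4\right) = \left(-1 + W\right) \left(8 - 4\right) = \left(-1 + W\right) 4 = -4 + 4 W$)
$f{\left(w \right)} = - w$
$d{\left(m \right)} \left(4 - -4\right) f{\left(-3 \right)} \left(-9\right) = \left(-4 + 4 \cdot 0\right) \left(4 - -4\right) \left(\left(-1\right) \left(-3\right)\right) \left(-9\right) = \left(-4 + 0\right) \left(4 + 4\right) 3 \left(-9\right) = - 4 \cdot 8 \cdot 3 \left(-9\right) = - 4 \cdot 24 \left(-9\right) = \left(-4\right) \left(-216\right) = 864$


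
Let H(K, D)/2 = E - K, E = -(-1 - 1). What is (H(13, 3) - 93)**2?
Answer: 13225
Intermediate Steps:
E = 2 (E = -1*(-2) = 2)
H(K, D) = 4 - 2*K (H(K, D) = 2*(2 - K) = 4 - 2*K)
(H(13, 3) - 93)**2 = ((4 - 2*13) - 93)**2 = ((4 - 26) - 93)**2 = (-22 - 93)**2 = (-115)**2 = 13225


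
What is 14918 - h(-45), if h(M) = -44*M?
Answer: 12938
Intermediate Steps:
14918 - h(-45) = 14918 - (-44)*(-45) = 14918 - 1*1980 = 14918 - 1980 = 12938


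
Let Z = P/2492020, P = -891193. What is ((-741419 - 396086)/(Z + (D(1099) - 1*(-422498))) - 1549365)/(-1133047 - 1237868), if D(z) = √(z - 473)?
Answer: 343507415240070586096447215437/525651133319262636622458207687 - 1412818447454680400*√626/525651133319262636622458207687 ≈ 0.65349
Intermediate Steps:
D(z) = √(-473 + z)
Z = -891193/2492020 ≈ -0.35762
((-741419 - 396086)/(Z + (D(1099) - 1*(-422498))) - 1549365)/(-1133047 - 1237868) = ((-741419 - 396086)/(-891193/2492020 + (√(-473 + 1099) - 1*(-422498))) - 1549365)/(-1133047 - 1237868) = (-1137505/(-891193/2492020 + (√626 + 422498)) - 1549365)/(-2370915) = (-1137505/(-891193/2492020 + (422498 + √626)) - 1549365)*(-1/2370915) = (-1137505/(1052872574767/2492020 + √626) - 1549365)*(-1/2370915) = (-1549365 - 1137505/(1052872574767/2492020 + √626))*(-1/2370915) = 103291/158061 + 227501/(474183*(1052872574767/2492020 + √626))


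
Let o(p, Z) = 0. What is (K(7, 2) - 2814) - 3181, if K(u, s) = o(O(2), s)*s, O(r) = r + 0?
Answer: -5995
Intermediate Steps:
O(r) = r
K(u, s) = 0 (K(u, s) = 0*s = 0)
(K(7, 2) - 2814) - 3181 = (0 - 2814) - 3181 = -2814 - 3181 = -5995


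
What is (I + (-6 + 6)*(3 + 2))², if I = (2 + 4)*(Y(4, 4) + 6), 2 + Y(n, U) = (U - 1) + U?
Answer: 4356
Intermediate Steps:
Y(n, U) = -3 + 2*U (Y(n, U) = -2 + ((U - 1) + U) = -2 + ((-1 + U) + U) = -2 + (-1 + 2*U) = -3 + 2*U)
I = 66 (I = (2 + 4)*((-3 + 2*4) + 6) = 6*((-3 + 8) + 6) = 6*(5 + 6) = 6*11 = 66)
(I + (-6 + 6)*(3 + 2))² = (66 + (-6 + 6)*(3 + 2))² = (66 + 0*5)² = (66 + 0)² = 66² = 4356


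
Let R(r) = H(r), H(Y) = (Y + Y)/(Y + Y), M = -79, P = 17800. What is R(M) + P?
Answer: 17801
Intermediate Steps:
H(Y) = 1 (H(Y) = (2*Y)/((2*Y)) = (2*Y)*(1/(2*Y)) = 1)
R(r) = 1
R(M) + P = 1 + 17800 = 17801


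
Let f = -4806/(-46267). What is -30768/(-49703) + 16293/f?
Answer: 12489224145467/79624206 ≈ 1.5685e+5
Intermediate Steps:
f = 4806/46267 (f = -4806*(-1/46267) = 4806/46267 ≈ 0.10388)
-30768/(-49703) + 16293/f = -30768/(-49703) + 16293/(4806/46267) = -30768*(-1/49703) + 16293*(46267/4806) = 30768/49703 + 251276077/1602 = 12489224145467/79624206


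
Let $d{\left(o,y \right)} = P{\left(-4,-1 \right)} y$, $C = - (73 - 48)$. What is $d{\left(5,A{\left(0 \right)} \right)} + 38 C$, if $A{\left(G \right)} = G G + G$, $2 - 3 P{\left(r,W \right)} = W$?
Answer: $-950$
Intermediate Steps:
$P{\left(r,W \right)} = \frac{2}{3} - \frac{W}{3}$
$A{\left(G \right)} = G + G^{2}$ ($A{\left(G \right)} = G^{2} + G = G + G^{2}$)
$C = -25$ ($C = \left(-1\right) 25 = -25$)
$d{\left(o,y \right)} = y$ ($d{\left(o,y \right)} = \left(\frac{2}{3} - - \frac{1}{3}\right) y = \left(\frac{2}{3} + \frac{1}{3}\right) y = 1 y = y$)
$d{\left(5,A{\left(0 \right)} \right)} + 38 C = 0 \left(1 + 0\right) + 38 \left(-25\right) = 0 \cdot 1 - 950 = 0 - 950 = -950$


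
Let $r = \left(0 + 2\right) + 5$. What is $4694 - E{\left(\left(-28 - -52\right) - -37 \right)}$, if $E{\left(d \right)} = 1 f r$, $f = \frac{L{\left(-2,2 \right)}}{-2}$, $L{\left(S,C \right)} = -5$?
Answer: $\frac{9353}{2} \approx 4676.5$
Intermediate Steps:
$f = \frac{5}{2}$ ($f = - \frac{5}{-2} = \left(-5\right) \left(- \frac{1}{2}\right) = \frac{5}{2} \approx 2.5$)
$r = 7$ ($r = 2 + 5 = 7$)
$E{\left(d \right)} = \frac{35}{2}$ ($E{\left(d \right)} = 1 \cdot \frac{5}{2} \cdot 7 = \frac{5}{2} \cdot 7 = \frac{35}{2}$)
$4694 - E{\left(\left(-28 - -52\right) - -37 \right)} = 4694 - \frac{35}{2} = \frac{9353}{2}$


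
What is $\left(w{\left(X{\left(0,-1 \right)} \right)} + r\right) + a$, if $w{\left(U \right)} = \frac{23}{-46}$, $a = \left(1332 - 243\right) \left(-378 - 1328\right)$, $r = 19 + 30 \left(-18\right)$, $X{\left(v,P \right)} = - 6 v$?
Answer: $- \frac{3716711}{2} \approx -1.8584 \cdot 10^{6}$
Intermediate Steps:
$r = -521$ ($r = 19 - 540 = -521$)
$a = -1857834$ ($a = 1089 \left(-1706\right) = -1857834$)
$w{\left(U \right)} = - \frac{1}{2}$ ($w{\left(U \right)} = 23 \left(- \frac{1}{46}\right) = - \frac{1}{2}$)
$\left(w{\left(X{\left(0,-1 \right)} \right)} + r\right) + a = \left(- \frac{1}{2} - 521\right) - 1857834 = - \frac{1043}{2} - 1857834 = - \frac{3716711}{2}$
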